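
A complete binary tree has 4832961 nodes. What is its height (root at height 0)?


In a complete binary tree, level k holds nodes 2^k .. 2^(k+1)-1 (1-indexed).
Height = floor(log2(n)) = floor(log2(4832961)) = 22
Check: 2^22 = 4194304 <= 4832961 < 8388608 = 2^23


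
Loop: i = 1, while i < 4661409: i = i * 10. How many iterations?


i multiplies by 10 each step:
i = 1 -> 10 -> 100 -> 1000 -> 10000 -> 100000 -> 1000000 -> 10000000 (stop)
Iterations = ceil(log_10(4661409)) = 7


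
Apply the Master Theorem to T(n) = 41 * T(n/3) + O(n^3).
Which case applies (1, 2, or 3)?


The Master Theorem: T(n) = a*T(n/b) + O(n^c)
  a = 41, b = 3, c = 3
log_b(a) = log_3(41) ~ 3.38
Compare b^c with a: 3^3 = 27 < 41, so c < log_b(a).
Since c < log_b(a), Case 1 applies.
T(n) = O(n^(log_3 41)) ~ O(n^3.38)
Master Theorem case = 1


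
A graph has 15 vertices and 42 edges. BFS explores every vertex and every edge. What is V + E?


A full BFS traversal dequeues each vertex once and examines each edge once.
Vertex visits: 15
Edge visits: 42
V + E = 15 + 42 = 57


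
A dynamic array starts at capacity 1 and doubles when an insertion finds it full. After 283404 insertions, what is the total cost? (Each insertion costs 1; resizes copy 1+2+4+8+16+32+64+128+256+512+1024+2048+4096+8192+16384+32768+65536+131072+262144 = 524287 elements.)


Insertion cost: 283404 (one per element)
Resizes occur just before inserting elements 2, 3, 5, 9, ...
Elements copied at each resize: 1 + 2 + 4 + 8 + 16 + 32 + 64 + 128 + 256 + 512 + 1024 + 2048 + 4096 + 8192 + 16384 + 32768 + 65536 + 131072 + 262144
Sum of copies = 524287 (geometric series: 2^k - 1)
Total = 283404 + 524287 = 807691


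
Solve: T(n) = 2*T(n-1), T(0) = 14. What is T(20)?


Unrolling:
T(20) = 2*T(19) = 2^2*T(18) = ... = 2^20*T(0)
= 2^20 * 14
= 1048576 * 14 = 14680064


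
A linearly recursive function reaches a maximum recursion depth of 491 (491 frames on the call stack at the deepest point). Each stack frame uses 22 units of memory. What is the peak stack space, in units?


Maximum recursion depth = 491 frames
Memory per frame = 22 units
Total stack space = depth * frame_size
= 491 * 22 = 10802


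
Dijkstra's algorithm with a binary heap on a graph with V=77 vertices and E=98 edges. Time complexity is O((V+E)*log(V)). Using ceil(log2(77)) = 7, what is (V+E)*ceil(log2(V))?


Dijkstra with a binary heap: each vertex is extracted once, each edge may relax once.
Each heap operation costs O(log V).
V + E = 77 + 98 = 175
ceil(log2(77)) = 7 (since 2^6 = 64 < 77 <= 128 = 2^7)
Total heap work = (V+E) * ceil(log2(V)) = 175 * 7 = 1225


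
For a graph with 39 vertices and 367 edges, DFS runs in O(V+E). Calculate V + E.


A full DFS traversal visits each vertex once and examines each edge once.
V = 39
E = 367
Sum = 39 + 367 = 406


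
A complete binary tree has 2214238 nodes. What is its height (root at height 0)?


In a complete binary tree, level k holds nodes 2^k .. 2^(k+1)-1 (1-indexed).
Height = floor(log2(n)) = floor(log2(2214238)) = 21
Check: 2^21 = 2097152 <= 2214238 < 4194304 = 2^22


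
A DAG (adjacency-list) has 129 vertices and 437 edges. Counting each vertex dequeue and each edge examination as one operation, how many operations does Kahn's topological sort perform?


V = 129 (vertex processing)
E = 437 (edge processing)
V + E = 129 + 437 = 566


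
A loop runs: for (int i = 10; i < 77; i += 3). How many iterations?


Loop starts at i = 10, increments by 3, stops when i >= 77.
Number of iterations = ceil((77 - 10) / 3)
= ceil(67 / 3)
= 23


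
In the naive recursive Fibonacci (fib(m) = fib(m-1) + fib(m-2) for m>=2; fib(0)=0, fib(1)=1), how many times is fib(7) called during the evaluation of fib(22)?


Let N(m) = number of times fib(m) is called while evaluating fib(22).
N(22) = 1 (the initial call).
N(21) = 1 (only fib(22) calls it).
For 1 <= m <= 20: fib(m) is called by fib(m+1) and fib(m+2), so
  N(m) = N(m+1) + N(m+2).
fib(0) is called only by fib(2), so N(0) = N(2).
Walk down from m=22:
  N(22)=1, N(21)=1, N(20)=2, N(19)=3, N(18)=5, N(17)=8, N(16)=13, N(15)=21, N(14)=34, N(13)=55, N(12)=89, N(11)=144, N(10)=233, N(9)=377, N(8)=610, N(7)=987
N(7) = 987


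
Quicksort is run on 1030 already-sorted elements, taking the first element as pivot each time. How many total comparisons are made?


Sum of comparisons per partition:
1029 + 1028 + ... + 1 + 0
= 1030 * (1030 - 1) / 2
= 1030 * 1029 / 2
= 529935


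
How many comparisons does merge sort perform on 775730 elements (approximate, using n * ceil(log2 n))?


Recursion depth: ceil(log2(775730)) = 20
Each recursion level merges n = 775730 elements
Total = 775730 * 20 = 15514600


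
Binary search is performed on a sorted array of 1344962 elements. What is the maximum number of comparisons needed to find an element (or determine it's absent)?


Binary search halves the search space each comparison:
  Step 1: search space = 1344962 -> 672481
  Step 2: search space = 672481 -> 336240
  Step 3: search space = 336240 -> 168120
  Step 4: search space = 168120 -> 84060
  Step 5: search space = 84060 -> 42030
  Step 6: search space = 42030 -> 21015
  Step 7: search space = 21015 -> 10507
  Step 8: search space = 10507 -> 5253
  Step 9: search space = 5253 -> 2626
  Step 10: search space = 2626 -> 1313
  Step 11: search space = 1313 -> 656
  Step 12: search space = 656 -> 328
  Step 13: search space = 328 -> 164
  Step 14: search space = 164 -> 82
  Step 15: search space = 82 -> 41
  Step 16: search space = 41 -> 20
  Step 17: search space = 20 -> 10
  Step 18: search space = 10 -> 5
  Step 19: search space = 5 -> 2
  Step 20: search space = 2 -> 1
  Step 21: search space = 1 (final check)
Maximum comparisons = floor(log2(1344962)) + 1 = 20 + 1 = 21


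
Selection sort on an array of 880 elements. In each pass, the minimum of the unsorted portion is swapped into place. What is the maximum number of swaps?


Selection sort performs one swap per pass:
  Pass 1: find min in positions 0 to 879, swap with position 0
  Pass 2: find min in positions 1 to 879, swap with position 1
  Pass 3: find min in positions 2 to 879, swap with position 2
  Pass 4: find min in positions 3 to 879, swap with position 3
  Pass 5: find min in positions 4 to 879, swap with position 4
  ... (874 more passes)
Total passes (and swaps) = n - 1 = 880 - 1 = 879


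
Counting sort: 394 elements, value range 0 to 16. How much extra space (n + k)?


n = 394 (output array)
k = 17 (count array for 17 distinct values)
Extra space = 394 + 17 = 411


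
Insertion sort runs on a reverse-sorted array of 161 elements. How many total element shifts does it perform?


Sum of shifts = 1 + 2 + 3 + ... + 160
= 161 * 160 / 2
= 25760 / 2
= 12880


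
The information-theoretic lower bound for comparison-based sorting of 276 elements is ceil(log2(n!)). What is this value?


A binary decision tree of height h has at most 2^h leaves and needs at least n! of them, so h >= ceil(log2(n!)).
276! is far too large to multiply out, so use Stirling's series:
  ln(n!) ~ n ln n - n + (1/2) ln(2 pi n) + 1/(12n)  (error below 1/(360 n^3), negligible here)
  ln(276) = 5.6204009
  n ln n = 276 * 5.6204009 = 1551.2306
  (1/2) ln(2 pi * 276) = (1/2) ln(1734.1591) = 3.7291
  1/(12*276) = 0.0003
  ln(276!) ~ 1551.2306 - 276 + 3.7291 + 0.0003 = 1278.9600
Convert to base 2: log2(276!) = 1278.9600 / ln 2 = 1278.9600 / 0.69314718 = 1845.1493
ceil(1845.1493) = 1846


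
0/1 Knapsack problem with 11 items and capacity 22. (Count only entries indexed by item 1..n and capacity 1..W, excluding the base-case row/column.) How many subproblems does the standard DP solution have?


The DP table is indexed by (item, capacity).
Rows: 11 items
Columns: 22 capacity values (1 to W)
Total subproblems = 11 * 22 = 242


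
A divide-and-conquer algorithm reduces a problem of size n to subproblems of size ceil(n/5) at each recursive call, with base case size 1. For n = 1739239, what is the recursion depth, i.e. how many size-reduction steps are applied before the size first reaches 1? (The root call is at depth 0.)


Each step divides the size by 5 (rounding up); after k steps the size is ceil(n/5^k), which equals 1 exactly when 5^k >= n.
So the depth is the smallest k with 5^k >= 1739239, i.e. ceil(log_5(1739239)).
5^8 = 390625 < 1739239 <= 1953125 = 5^9
Recursion depth = 9


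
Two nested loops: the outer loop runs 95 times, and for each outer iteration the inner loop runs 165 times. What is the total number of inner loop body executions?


Outer loop: 95 iterations
Inner loop: 165 iterations per outer iteration
Total = 95 * 165 = 15675


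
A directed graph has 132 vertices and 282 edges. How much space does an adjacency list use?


Adjacency list: one list head per vertex + one entry per edge
Vertex heads: 132
Edge entries: 282
Total = 132 + 282 = 414


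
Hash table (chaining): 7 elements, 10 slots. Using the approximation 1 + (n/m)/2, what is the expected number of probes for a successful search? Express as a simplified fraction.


Computing expected probes:
alpha = 7/10
= 1 + alpha/2
= 1 + 7/(2*10)
= (2*10 + 7) / (2*10)
= 27/20


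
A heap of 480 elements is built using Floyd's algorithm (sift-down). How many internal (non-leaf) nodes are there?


Leaf nodes occupy roughly half the array.
Sift-down is called for each internal node, starting from the last one.
Internal nodes = floor(n/2) = floor(480/2) = 240


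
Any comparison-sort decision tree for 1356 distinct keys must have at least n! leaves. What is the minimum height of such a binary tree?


A binary decision tree of height h has at most 2^h leaves and needs at least n! of them, so h >= ceil(log2(n!)).
1356! is far too large to multiply out, so use Stirling's series:
  ln(n!) ~ n ln n - n + (1/2) ln(2 pi n) + 1/(12n)  (error below 1/(360 n^3), negligible here)
  ln(1356) = 7.2122945
  n ln n = 1356 * 7.2122945 = 9779.8713
  (1/2) ln(2 pi * 1356) = (1/2) ln(8519.9993) = 4.5251
  1/(12*1356) = 0.0001
  ln(1356!) ~ 9779.8713 - 1356 + 4.5251 + 0.0001 = 8428.3965
Convert to base 2: log2(1356!) = 8428.3965 / ln 2 = 8428.3965 / 0.69314718 = 12159.6058
ceil(12159.6058) = 12160


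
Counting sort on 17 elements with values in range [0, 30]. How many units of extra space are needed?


Output array size: 17 (to store sorted result)
Count array size: 31 (one slot per possible value, range 0 to 30)
Total extra space = 17 + 31 = 48


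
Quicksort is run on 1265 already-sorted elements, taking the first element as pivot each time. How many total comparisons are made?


Sum of comparisons per partition:
1264 + 1263 + ... + 1 + 0
= 1265 * (1265 - 1) / 2
= 1265 * 1264 / 2
= 799480


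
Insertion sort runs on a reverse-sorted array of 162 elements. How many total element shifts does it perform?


Sum of shifts = 1 + 2 + 3 + ... + 161
= 162 * 161 / 2
= 26082 / 2
= 13041


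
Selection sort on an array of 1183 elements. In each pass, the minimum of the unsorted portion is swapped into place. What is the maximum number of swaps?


Selection sort performs one swap per pass:
  Pass 1: find min in positions 0 to 1182, swap with position 0
  Pass 2: find min in positions 1 to 1182, swap with position 1
  Pass 3: find min in positions 2 to 1182, swap with position 2
  Pass 4: find min in positions 3 to 1182, swap with position 3
  Pass 5: find min in positions 4 to 1182, swap with position 4
  ... (1177 more passes)
Total passes (and swaps) = n - 1 = 1183 - 1 = 1182


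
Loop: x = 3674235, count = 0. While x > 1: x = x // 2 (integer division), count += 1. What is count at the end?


The variable x halves each step:
x = 3674235 -> 1837117 -> 918558 -> 459279 -> 229639 -> 114819 -> 57409 -> 28704 -> 14352 -> 7176 -> 3588 -> 1794 -> 897 -> 448 -> 224 -> 112 -> 56 -> 28 -> 14 -> 7 -> 3 -> 1
Number of halvings = floor(log2(3674235)) = 21


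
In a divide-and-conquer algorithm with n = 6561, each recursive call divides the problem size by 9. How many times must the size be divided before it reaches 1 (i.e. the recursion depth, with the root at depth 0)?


Number of divisions = log_9(6561)
Sizes: 6561 -> 729 -> 81 -> 9 -> 1 (4 divisions)
Recursion depth = 4


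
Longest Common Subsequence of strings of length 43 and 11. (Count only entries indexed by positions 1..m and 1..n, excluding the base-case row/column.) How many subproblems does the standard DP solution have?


DP table indexed by positions in both strings.
First string: 43 positions
Second string: 11 positions
Total = 43 * 11 = 473


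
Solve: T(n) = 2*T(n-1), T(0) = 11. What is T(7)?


Unrolling:
T(7) = 2*T(6) = 2^2*T(5) = ... = 2^7*T(0)
= 2^7 * 11
= 128 * 11 = 1408


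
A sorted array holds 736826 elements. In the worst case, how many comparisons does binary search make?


Halving sequence: 736826 -> 368413 -> 184206 -> 92103 -> 46051 -> 23025 -> 11512 -> 5756 -> 2878 -> 1439 -> 719 -> 359 -> 179 -> 89 -> 44 -> 22 -> 11 -> 5 -> 2 -> 1
Number of halvings = 19
Max comparisons = 19 + 1 = 20


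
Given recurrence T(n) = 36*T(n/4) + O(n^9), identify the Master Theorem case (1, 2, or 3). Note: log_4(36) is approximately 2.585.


Master Theorem parameters: a=36, b=4, c=9
log_b(a) = 2.585
Compare b^c with a: 4^9 = 262144 > 36, so c > log_b(a).
Comparing c=9 vs log_b(a)=2.585:
9 > 2.585 => Case 3
Result: T(n) = O(n^9)
Master Theorem case = 3


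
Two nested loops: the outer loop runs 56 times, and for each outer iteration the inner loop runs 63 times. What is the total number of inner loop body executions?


Outer loop: 56 iterations
Inner loop: 63 iterations per outer iteration
Total = 56 * 63 = 3528


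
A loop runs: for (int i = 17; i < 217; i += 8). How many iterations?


Loop starts at i = 17, increments by 8, stops when i >= 217.
Number of iterations = ceil((217 - 17) / 8)
= ceil(200 / 8)
= 25


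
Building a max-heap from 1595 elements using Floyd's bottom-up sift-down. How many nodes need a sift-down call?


In a heap of 1595 elements (0-indexed array):
  Last element index: 1594
  Parent of last element: floor((1594 - 1) / 2) = 796
  Internal nodes: indices 0 to 796
  Count = floor(1595/2) = 797


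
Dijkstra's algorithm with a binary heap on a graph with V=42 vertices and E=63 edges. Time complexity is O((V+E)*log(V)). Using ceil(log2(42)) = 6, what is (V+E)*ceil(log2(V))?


Dijkstra with a binary heap: each vertex is extracted once, each edge may relax once.
Each heap operation costs O(log V).
V + E = 42 + 63 = 105
ceil(log2(42)) = 6 (since 2^5 = 32 < 42 <= 64 = 2^6)
Total heap work = (V+E) * ceil(log2(V)) = 105 * 6 = 630


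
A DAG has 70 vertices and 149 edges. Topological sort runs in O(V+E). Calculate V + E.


V = 70 (vertex processing)
E = 149 (edge processing)
V + E = 70 + 149 = 219


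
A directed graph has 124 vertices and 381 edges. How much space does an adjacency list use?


Adjacency list: one list head per vertex + one entry per edge
Vertex heads: 124
Edge entries: 381
Total = 124 + 381 = 505


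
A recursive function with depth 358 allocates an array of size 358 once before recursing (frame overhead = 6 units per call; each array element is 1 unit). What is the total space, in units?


Array allocation: 358 units (allocated once)
Stack frames: 358 deep * 6 per frame = 2148 units
Total = 358 + 2148 = 2506


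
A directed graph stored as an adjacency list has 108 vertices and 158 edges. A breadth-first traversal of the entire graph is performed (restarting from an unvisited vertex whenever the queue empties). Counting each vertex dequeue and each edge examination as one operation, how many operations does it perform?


A full BFS traversal dequeues each vertex once and examines each edge once.
Vertex visits: 108
Edge visits: 158
V + E = 108 + 158 = 266


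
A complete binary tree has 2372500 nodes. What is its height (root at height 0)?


In a complete binary tree, level k holds nodes 2^k .. 2^(k+1)-1 (1-indexed).
Height = floor(log2(n)) = floor(log2(2372500)) = 21
Check: 2^21 = 2097152 <= 2372500 < 4194304 = 2^22


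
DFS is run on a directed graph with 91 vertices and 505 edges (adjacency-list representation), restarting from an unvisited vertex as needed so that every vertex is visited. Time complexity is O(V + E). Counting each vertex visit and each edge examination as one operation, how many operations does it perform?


A full DFS traversal processes each vertex exactly once (push/pop on stack).
Each directed edge is examined once.
V = 91, E = 505
V + E = 596


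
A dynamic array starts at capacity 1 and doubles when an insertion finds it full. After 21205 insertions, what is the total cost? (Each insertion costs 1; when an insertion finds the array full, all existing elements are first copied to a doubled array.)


Insertion cost: 21205 (one per element)
Resizes occur just before inserting elements 2, 3, 5, 9, ...
Elements copied at each resize: 1 + 2 + 4 + 8 + 16 + 32 + 64 + 128 + 256 + 512 + 1024 + 2048 + 4096 + 8192 + 16384
Sum of copies = 32767 (geometric series: 2^k - 1)
Total = 21205 + 32767 = 53972


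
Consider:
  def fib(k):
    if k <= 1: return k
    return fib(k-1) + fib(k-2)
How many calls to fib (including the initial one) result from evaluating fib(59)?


Let C(m) = total calls to evaluate fib(m). Then C(0)=C(1)=1, and
C(m) = 1 + C(m-1) + C(m-2) for m >= 2.
Build the table (each entry = 1 + previous two):
  C(0) = 1
  C(1) = 1
  C(2) = 1 + 1 + 1 = 3
  C(3) = 1 + 3 + 1 = 5
  C(4) = 1 + 5 + 3 = 9
  C(5) = 1 + 9 + 5 = 15
  C(6) = 1 + 15 + 9 = 25
  C(7) = 1 + 25 + 15 = 41
  C(8) = 1 + 41 + 25 = 67
  C(9) = 1 + 67 + 41 = 109
  C(10) = 1 + 109 + 67 = 177
  C(11) = 1 + 177 + 109 = 287
  C(12) = 1 + 287 + 177 = 465
  C(13) = 1 + 465 + 287 = 753
  C(14) = 1 + 753 + 465 = 1219
  C(15) = 1 + 1219 + 753 = 1973
  C(16) = 1 + 1973 + 1219 = 3193
  C(17) = 1 + 3193 + 1973 = 5167
  C(18) = 1 + 5167 + 3193 = 8361
  C(19) = 1 + 8361 + 5167 = 13529
  C(20) = 1 + 13529 + 8361 = 21891
  C(21) = 1 + 21891 + 13529 = 35421
  C(22) = 1 + 35421 + 21891 = 57313
  C(23) = 1 + 57313 + 35421 = 92735
  C(24) = 1 + 92735 + 57313 = 150049
  C(25) = 1 + 150049 + 92735 = 242785
  C(26) = 1 + 242785 + 150049 = 392835
  C(27) = 1 + 392835 + 242785 = 635621
  C(28) = 1 + 635621 + 392835 = 1028457
  C(29) = 1 + 1028457 + 635621 = 1664079
  C(30) = 1 + 1664079 + 1028457 = 2692537
  C(31) = 1 + 2692537 + 1664079 = 4356617
  C(32) = 1 + 4356617 + 2692537 = 7049155
  C(33) = 1 + 7049155 + 4356617 = 11405773
  C(34) = 1 + 11405773 + 7049155 = 18454929
  C(35) = 1 + 18454929 + 11405773 = 29860703
  C(36) = 1 + 29860703 + 18454929 = 48315633
  C(37) = 1 + 48315633 + 29860703 = 78176337
  C(38) = 1 + 78176337 + 48315633 = 126491971
  C(39) = 1 + 126491971 + 78176337 = 204668309
  C(40) = 1 + 204668309 + 126491971 = 331160281
  C(41) = 1 + 331160281 + 204668309 = 535828591
  C(42) = 1 + 535828591 + 331160281 = 866988873
  C(43) = 1 + 866988873 + 535828591 = 1402817465
  C(44) = 1 + 1402817465 + 866988873 = 2269806339
  C(45) = 1 + 2269806339 + 1402817465 = 3672623805
  C(46) = 1 + 3672623805 + 2269806339 = 5942430145
  C(47) = 1 + 5942430145 + 3672623805 = 9615053951
  C(48) = 1 + 9615053951 + 5942430145 = 15557484097
  C(49) = 1 + 15557484097 + 9615053951 = 25172538049
  C(50) = 1 + 25172538049 + 15557484097 = 40730022147
  C(51) = 1 + 40730022147 + 25172538049 = 65902560197
  C(52) = 1 + 65902560197 + 40730022147 = 106632582345
  C(53) = 1 + 106632582345 + 65902560197 = 172535142543
  C(54) = 1 + 172535142543 + 106632582345 = 279167724889
  C(55) = 1 + 279167724889 + 172535142543 = 451702867433
  C(56) = 1 + 451702867433 + 279167724889 = 730870592323
  C(57) = 1 + 730870592323 + 451702867433 = 1182573459757
  C(58) = 1 + 1182573459757 + 730870592323 = 1913444052081
  C(59) = 1 + 1913444052081 + 1182573459757 = 3096017511839
Total calls for fib(59) = 3096017511839


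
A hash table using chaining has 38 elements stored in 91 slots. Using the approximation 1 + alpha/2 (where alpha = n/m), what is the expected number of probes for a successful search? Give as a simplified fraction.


Load factor alpha = n/m = 38/91
Expected probes = 1 + alpha/2 = 1 + 38/(2*91)
= 1 + 38/182
= 182/182 + 38/182
= 220/182
Simplify: 110/91


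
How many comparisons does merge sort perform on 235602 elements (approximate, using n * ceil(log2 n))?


Recursion depth: ceil(log2(235602)) = 18
Each recursion level merges n = 235602 elements
Total = 235602 * 18 = 4240836


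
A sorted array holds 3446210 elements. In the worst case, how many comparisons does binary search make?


Halving sequence: 3446210 -> 1723105 -> 861552 -> 430776 -> 215388 -> 107694 -> 53847 -> 26923 -> 13461 -> 6730 -> 3365 -> 1682 -> 841 -> 420 -> 210 -> 105 -> 52 -> 26 -> 13 -> 6 -> 3 -> 1
Number of halvings = 21
Max comparisons = 21 + 1 = 22


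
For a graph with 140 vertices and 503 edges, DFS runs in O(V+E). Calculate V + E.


A full DFS traversal visits each vertex once and examines each edge once.
V = 140
E = 503
Sum = 140 + 503 = 643


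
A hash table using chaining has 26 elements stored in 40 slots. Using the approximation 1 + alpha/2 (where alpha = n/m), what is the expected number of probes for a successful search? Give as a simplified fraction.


Load factor alpha = n/m = 26/40
Expected probes = 1 + alpha/2 = 1 + 26/(2*40)
= 1 + 26/80
= 80/80 + 26/80
= 106/80
Simplify: 53/40


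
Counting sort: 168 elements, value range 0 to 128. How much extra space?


n = 168 (output array)
k = 129 (count array for 129 distinct values)
Extra space = 168 + 129 = 297


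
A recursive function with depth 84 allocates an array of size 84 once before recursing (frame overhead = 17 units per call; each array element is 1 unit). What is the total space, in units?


Array allocation: 84 units (allocated once)
Stack frames: 84 deep * 17 per frame = 1428 units
Total = 84 + 1428 = 1512


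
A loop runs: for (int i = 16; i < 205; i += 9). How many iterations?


Loop starts at i = 16, increments by 9, stops when i >= 205.
Number of iterations = ceil((205 - 16) / 9)
= ceil(189 / 9)
= 21


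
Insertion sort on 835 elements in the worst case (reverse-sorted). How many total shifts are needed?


In the worst case (reverse-sorted), each element shifts past all previous:
  Element 1: 1 shifts
  Element 2: 2 shifts
  Element 3: 3 shifts
  Element 4: 4 shifts
  Element 5: 5 shifts
  ...
  Element 834: 834 shifts
Total = 1 + 2 + ... + 834
= 835*(835-1)/2 = 348195


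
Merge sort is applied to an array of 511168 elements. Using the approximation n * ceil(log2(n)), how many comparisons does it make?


Merge sort divides the array into halves recursively.
Number of levels = ceil(log2(511168)) = 19
At each level, approximately n = 511168 comparisons are needed for merging.
Total comparisons ~ n * ceil(log2(n)) = 511168 * 19 = 9712192


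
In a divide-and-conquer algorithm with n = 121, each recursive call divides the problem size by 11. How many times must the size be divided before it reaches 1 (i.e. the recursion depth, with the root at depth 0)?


Number of divisions = log_11(121)
Sizes: 121 -> 11 -> 1 (2 divisions)
Recursion depth = 2


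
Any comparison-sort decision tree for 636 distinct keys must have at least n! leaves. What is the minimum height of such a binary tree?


A binary decision tree of height h has at most 2^h leaves and needs at least n! of them, so h >= ceil(log2(n!)).
636! is far too large to multiply out, so use Stirling's series:
  ln(n!) ~ n ln n - n + (1/2) ln(2 pi n) + 1/(12n)  (error below 1/(360 n^3), negligible here)
  ln(636) = 6.4551986
  n ln n = 636 * 6.4551986 = 4105.5063
  (1/2) ln(2 pi * 636) = (1/2) ln(3996.1059) = 4.1465
  1/(12*636) = 0.0001
  ln(636!) ~ 4105.5063 - 636 + 4.1465 + 0.0001 = 3473.6529
Convert to base 2: log2(636!) = 3473.6529 / ln 2 = 3473.6529 / 0.69314718 = 5011.4218
ceil(5011.4218) = 5012


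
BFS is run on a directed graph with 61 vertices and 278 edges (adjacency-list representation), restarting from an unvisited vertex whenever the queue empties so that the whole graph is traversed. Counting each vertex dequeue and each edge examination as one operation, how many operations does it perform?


A full BFS traversal dequeues each vertex exactly once and examines each directed edge exactly once.
V = 61 (vertex processing cost)
E = 278 (edge examination cost)
Total operations proportional to V + E = 61 + 278 = 339


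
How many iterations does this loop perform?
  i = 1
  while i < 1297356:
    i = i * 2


The loop variable doubles each iteration:
i = 1 -> 2 -> 4 -> 8 -> 16 -> 32 -> 64 -> 128 -> 256 -> 512 -> 1024 -> 2048 -> 4096 -> 8192 -> 16384 -> 32768 -> 65536 -> 131072 -> 262144 -> 524288 -> 1048576 -> 2097152 (stop, 2097152 >= 1297356)
Number of doublings = ceil(log2(1297356)) = 21


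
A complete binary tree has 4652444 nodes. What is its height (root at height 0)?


In a complete binary tree, level k holds nodes 2^k .. 2^(k+1)-1 (1-indexed).
Height = floor(log2(n)) = floor(log2(4652444)) = 22
Check: 2^22 = 4194304 <= 4652444 < 8388608 = 2^23


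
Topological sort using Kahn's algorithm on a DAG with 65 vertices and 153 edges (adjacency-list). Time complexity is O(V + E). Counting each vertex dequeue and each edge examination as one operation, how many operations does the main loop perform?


Kahn's algorithm:
  1. Compute in-degrees: O(V + E)
  2. Process queue: each vertex dequeued once (O(V))
     each edge examined once (O(E))
Total = V + E = 65 + 153 = 218


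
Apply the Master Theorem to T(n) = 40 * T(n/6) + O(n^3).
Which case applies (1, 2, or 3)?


The Master Theorem: T(n) = a*T(n/b) + O(n^c)
  a = 40, b = 6, c = 3
log_b(a) = log_6(40) ~ 2.059
Compare b^c with a: 6^3 = 216 > 40, so c > log_b(a).
Since c > log_b(a), Case 3 applies.
T(n) = O(n^3)
Master Theorem case = 3


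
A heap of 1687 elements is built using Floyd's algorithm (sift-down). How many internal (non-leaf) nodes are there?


Leaf nodes occupy roughly half the array.
Sift-down is called for each internal node, starting from the last one.
Internal nodes = floor(n/2) = floor(1687/2) = 843


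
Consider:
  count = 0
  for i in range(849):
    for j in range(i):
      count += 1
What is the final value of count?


For each i, the inner loop runs i times:
  i=0: inner runs 0 times
  i=1: inner runs 1 time
  i=2: inner runs 2 times
  i=3: inner runs 3 times
  i=4: inner runs 4 times
  i=5: inner runs 5 times
  i=6: inner runs 6 times
  i=7: inner runs 7 times
  ...
Total = 0 + 1 + 2 + ... + 848 = 849*(849-1)/2 = 359976


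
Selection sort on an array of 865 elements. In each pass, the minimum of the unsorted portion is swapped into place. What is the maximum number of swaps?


Selection sort performs one swap per pass:
  Pass 1: find min in positions 0 to 864, swap with position 0
  Pass 2: find min in positions 1 to 864, swap with position 1
  Pass 3: find min in positions 2 to 864, swap with position 2
  Pass 4: find min in positions 3 to 864, swap with position 3
  Pass 5: find min in positions 4 to 864, swap with position 4
  ... (859 more passes)
Total passes (and swaps) = n - 1 = 865 - 1 = 864


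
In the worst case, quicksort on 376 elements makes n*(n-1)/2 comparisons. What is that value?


Sum of comparisons per partition:
375 + 374 + ... + 1 + 0
= 376 * (376 - 1) / 2
= 376 * 375 / 2
= 70500


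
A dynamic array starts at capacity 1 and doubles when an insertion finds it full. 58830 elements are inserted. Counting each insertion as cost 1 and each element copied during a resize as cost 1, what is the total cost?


n = 58830
Insertion costs: 58830
Resizes copy 1, 2, 4, ... up to the largest power of 2 that is <= n-1 = 58829, i.e. 32768.
Copy costs = 1 + 2 + 4 + 8 + 16 + 32 + 64 + 128 + 256 + 512 + 1024 + 2048 + 4096 + 8192 + 16384 + 32768 = 65535
Total = 58830 + 65535 = 124365


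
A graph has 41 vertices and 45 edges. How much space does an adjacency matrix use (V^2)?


Adjacency matrix: V x V grid of entries
Space = V^2 = 41^2 = 41 * 41 = 1681


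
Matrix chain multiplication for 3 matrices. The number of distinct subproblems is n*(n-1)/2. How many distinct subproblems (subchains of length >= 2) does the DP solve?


Subproblems are indexed by (i, j) where i < j.
Number of such pairs = n*(n-1)/2
= 3 * 2 / 2
= 3


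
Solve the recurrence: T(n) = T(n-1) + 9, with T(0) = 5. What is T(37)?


Unrolling the recurrence:
T(37) = T(36) + 9
       = T(35) + 9 + 9
       = T(34) + 9*3
       ...
       = T(0) + 9*37
       = 5 + 333 = 338


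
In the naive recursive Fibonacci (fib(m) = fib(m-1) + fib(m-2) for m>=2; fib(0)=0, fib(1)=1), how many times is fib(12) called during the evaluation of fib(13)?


Let N(m) = number of times fib(m) is called while evaluating fib(13).
N(13) = 1 (the initial call).
N(12) = 1 (only fib(13) calls it).
For 1 <= m <= 11: fib(m) is called by fib(m+1) and fib(m+2), so
  N(m) = N(m+1) + N(m+2).
fib(0) is called only by fib(2), so N(0) = N(2).
Walk down from m=13:
  N(13)=1, N(12)=1
N(12) = 1


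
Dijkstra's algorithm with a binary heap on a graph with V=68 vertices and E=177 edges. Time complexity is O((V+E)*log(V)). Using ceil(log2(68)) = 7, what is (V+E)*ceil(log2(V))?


Dijkstra with a binary heap: each vertex is extracted once, each edge may relax once.
Each heap operation costs O(log V).
V + E = 68 + 177 = 245
ceil(log2(68)) = 7 (since 2^6 = 64 < 68 <= 128 = 2^7)
Total heap work = (V+E) * ceil(log2(V)) = 245 * 7 = 1715


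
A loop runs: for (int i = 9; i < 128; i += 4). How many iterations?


Loop starts at i = 9, increments by 4, stops when i >= 128.
Number of iterations = ceil((128 - 9) / 4)
= ceil(119 / 4)
= 30


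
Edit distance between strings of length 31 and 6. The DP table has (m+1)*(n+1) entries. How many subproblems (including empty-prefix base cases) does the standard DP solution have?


The table includes base cases (empty prefixes).
Rows: (m+1) = 32
Columns: (n+1) = 7
Total = 32 * 7 = 224


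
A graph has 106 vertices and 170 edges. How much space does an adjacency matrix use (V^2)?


Adjacency matrix: V x V grid of entries
Space = V^2 = 106^2 = 106 * 106 = 11236


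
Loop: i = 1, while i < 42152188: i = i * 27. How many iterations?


i multiplies by 27 each step:
i = 1 -> 27 -> 729 -> 19683 -> 531441 -> 14348907 -> 387420489 (stop)
Iterations = ceil(log_27(42152188)) = 6


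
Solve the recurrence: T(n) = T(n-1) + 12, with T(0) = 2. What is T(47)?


Unrolling the recurrence:
T(47) = T(46) + 12
       = T(45) + 12 + 12
       = T(44) + 12*3
       ...
       = T(0) + 12*47
       = 2 + 564 = 566


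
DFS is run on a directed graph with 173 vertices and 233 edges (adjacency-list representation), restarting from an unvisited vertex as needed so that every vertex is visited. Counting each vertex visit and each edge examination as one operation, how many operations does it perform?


A full DFS traversal processes each vertex exactly once (push/pop on stack).
Each directed edge is examined once.
V = 173, E = 233
V + E = 406


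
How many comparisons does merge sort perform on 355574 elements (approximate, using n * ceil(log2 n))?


Recursion depth: ceil(log2(355574)) = 19
Each recursion level merges n = 355574 elements
Total = 355574 * 19 = 6755906


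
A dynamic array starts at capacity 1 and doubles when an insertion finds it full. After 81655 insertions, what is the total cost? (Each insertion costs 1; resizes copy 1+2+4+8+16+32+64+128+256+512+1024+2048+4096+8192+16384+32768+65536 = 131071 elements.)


Insertion cost: 81655 (one per element)
Resizes occur just before inserting elements 2, 3, 5, 9, ...
Elements copied at each resize: 1 + 2 + 4 + 8 + 16 + 32 + 64 + 128 + 256 + 512 + 1024 + 2048 + 4096 + 8192 + 16384 + 32768 + 65536
Sum of copies = 131071 (geometric series: 2^k - 1)
Total = 81655 + 131071 = 212726


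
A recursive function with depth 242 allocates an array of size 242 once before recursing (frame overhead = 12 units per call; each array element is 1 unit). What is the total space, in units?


Array allocation: 242 units (allocated once)
Stack frames: 242 deep * 12 per frame = 2904 units
Total = 242 + 2904 = 3146


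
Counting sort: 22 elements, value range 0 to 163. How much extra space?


n = 22 (output array)
k = 164 (count array for 164 distinct values)
Extra space = 22 + 164 = 186


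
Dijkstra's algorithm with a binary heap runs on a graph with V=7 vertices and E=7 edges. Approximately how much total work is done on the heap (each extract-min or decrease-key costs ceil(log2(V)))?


Dijkstra with a binary heap: each vertex is extracted once, each edge may relax once.
Each heap operation costs O(log V).
V + E = 7 + 7 = 14
ceil(log2(7)) = 3 (since 2^2 = 4 < 7 <= 8 = 2^3)
Total heap work = (V+E) * ceil(log2(V)) = 14 * 3 = 42


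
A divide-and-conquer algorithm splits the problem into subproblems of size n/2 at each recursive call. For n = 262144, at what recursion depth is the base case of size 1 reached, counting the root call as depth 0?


At each depth, the problem size is divided by 2:
  Depth 0: problem size = 262144
  Depth 1: problem size = 131072
  Depth 2: problem size = 65536
  Depth 3: problem size = 32768
  Depth 4: problem size = 16384
  Depth 5: problem size = 8192
  Depth 6: problem size = 4096
  Depth 7: problem size = 2048
  Depth 8: problem size = 1024
  Depth 9: problem size = 512
  Depth 10: problem size = 256
  Depth 11: problem size = 128
  Depth 12: problem size = 64
  Depth 13: problem size = 32
  Depth 14: problem size = 16
  Depth 15: problem size = 8
  Depth 16: problem size = 4
  Depth 17: problem size = 2
  Depth 18: problem size = 1 (base case)
The base case is reached at depth log_2(262144) = 18 (the tree has 19 levels counting depth 0, but the depth asked for is 18).
Recursion depth = 18


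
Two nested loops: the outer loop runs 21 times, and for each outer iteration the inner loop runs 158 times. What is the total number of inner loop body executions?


Outer loop: 21 iterations
Inner loop: 158 iterations per outer iteration
Total = 21 * 158 = 3318


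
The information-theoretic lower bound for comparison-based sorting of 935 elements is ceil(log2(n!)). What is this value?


A binary decision tree of height h has at most 2^h leaves and needs at least n! of them, so h >= ceil(log2(n!)).
935! is far too large to multiply out, so use Stirling's series:
  ln(n!) ~ n ln n - n + (1/2) ln(2 pi n) + 1/(12n)  (error below 1/(360 n^3), negligible here)
  ln(935) = 6.8405465
  n ln n = 935 * 6.8405465 = 6395.9110
  (1/2) ln(2 pi * 935) = (1/2) ln(5874.7783) = 4.3392
  1/(12*935) = 0.0001
  ln(935!) ~ 6395.9110 - 935 + 4.3392 + 0.0001 = 5465.2503
Convert to base 2: log2(935!) = 5465.2503 / ln 2 = 5465.2503 / 0.69314718 = 7884.6895
ceil(7884.6895) = 7885


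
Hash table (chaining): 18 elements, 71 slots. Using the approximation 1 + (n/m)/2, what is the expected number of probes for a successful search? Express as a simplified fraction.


Computing expected probes:
alpha = 18/71
= 1 + alpha/2
= 1 + 18/(2*71)
= (2*71 + 18) / (2*71)
= 160/142 = 80/71


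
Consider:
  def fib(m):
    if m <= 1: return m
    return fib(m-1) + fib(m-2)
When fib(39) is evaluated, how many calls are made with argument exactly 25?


Let N(m) = number of times fib(m) is called while evaluating fib(39).
N(39) = 1 (the initial call).
N(38) = 1 (only fib(39) calls it).
For 1 <= m <= 37: fib(m) is called by fib(m+1) and fib(m+2), so
  N(m) = N(m+1) + N(m+2).
fib(0) is called only by fib(2), so N(0) = N(2).
Walk down from m=39:
  N(39)=1, N(38)=1, N(37)=2, N(36)=3, N(35)=5, N(34)=8, N(33)=13, N(32)=21, N(31)=34, N(30)=55, N(29)=89, N(28)=144, N(27)=233, N(26)=377, N(25)=610
N(25) = 610


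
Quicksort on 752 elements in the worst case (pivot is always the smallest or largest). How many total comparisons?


In the worst case, each partition step picks the worst pivot:
  Partition 1: 751 comparisons (n-1 elements to compare)
  Partition 2: 750 comparisons
  Partition 3: 749 comparisons
  Partition 4: 748 comparisons
  Partition 5: 747 comparisons
  ...
  Last partition: 0 comparisons
Total = (n-1) + (n-2) + ... + 1 + 0 = n*(n-1)/2
= 752*751/2 = 282376


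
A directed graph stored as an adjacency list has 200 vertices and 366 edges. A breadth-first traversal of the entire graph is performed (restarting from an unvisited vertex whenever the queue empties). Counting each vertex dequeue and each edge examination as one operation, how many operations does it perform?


A full BFS traversal dequeues each vertex once and examines each edge once.
Vertex visits: 200
Edge visits: 366
V + E = 200 + 366 = 566


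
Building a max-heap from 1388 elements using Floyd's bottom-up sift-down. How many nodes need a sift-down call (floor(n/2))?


In a heap of 1388 elements (0-indexed array):
  Last element index: 1387
  Parent of last element: floor((1387 - 1) / 2) = 693
  Internal nodes: indices 0 to 693
  Count = floor(1388/2) = 694


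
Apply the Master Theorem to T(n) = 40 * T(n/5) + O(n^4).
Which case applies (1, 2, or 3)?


The Master Theorem: T(n) = a*T(n/b) + O(n^c)
  a = 40, b = 5, c = 4
log_b(a) = log_5(40) ~ 2.292
Compare b^c with a: 5^4 = 625 > 40, so c > log_b(a).
Since c > log_b(a), Case 3 applies.
T(n) = O(n^4)
Master Theorem case = 3


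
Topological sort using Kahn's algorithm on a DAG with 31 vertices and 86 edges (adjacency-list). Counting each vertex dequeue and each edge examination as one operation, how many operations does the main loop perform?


Kahn's algorithm:
  1. Compute in-degrees: O(V + E)
  2. Process queue: each vertex dequeued once (O(V))
     each edge examined once (O(E))
Total = V + E = 31 + 86 = 117


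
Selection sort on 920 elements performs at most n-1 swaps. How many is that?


Each of the 919 passes places one element in its final position.
Pass 1: swap minimum into position 0
Pass 2: swap minimum of remaining into position 1
...
Pass 919: last two elements, one swap
Maximum swaps = 920 - 1 = 919


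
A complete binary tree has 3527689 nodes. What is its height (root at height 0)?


In a complete binary tree, level k holds nodes 2^k .. 2^(k+1)-1 (1-indexed).
Height = floor(log2(n)) = floor(log2(3527689)) = 21
Check: 2^21 = 2097152 <= 3527689 < 4194304 = 2^22


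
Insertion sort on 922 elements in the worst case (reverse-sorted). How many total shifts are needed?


In the worst case (reverse-sorted), each element shifts past all previous:
  Element 1: 1 shifts
  Element 2: 2 shifts
  Element 3: 3 shifts
  Element 4: 4 shifts
  Element 5: 5 shifts
  ...
  Element 921: 921 shifts
Total = 1 + 2 + ... + 921
= 922*(922-1)/2 = 424581


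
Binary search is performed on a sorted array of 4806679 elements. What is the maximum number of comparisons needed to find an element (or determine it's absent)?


Binary search halves the search space each comparison:
  Step 1: search space = 4806679 -> 2403339
  Step 2: search space = 2403339 -> 1201669
  Step 3: search space = 1201669 -> 600834
  Step 4: search space = 600834 -> 300417
  Step 5: search space = 300417 -> 150208
  Step 6: search space = 150208 -> 75104
  Step 7: search space = 75104 -> 37552
  Step 8: search space = 37552 -> 18776
  Step 9: search space = 18776 -> 9388
  Step 10: search space = 9388 -> 4694
  Step 11: search space = 4694 -> 2347
  Step 12: search space = 2347 -> 1173
  Step 13: search space = 1173 -> 586
  Step 14: search space = 586 -> 293
  Step 15: search space = 293 -> 146
  Step 16: search space = 146 -> 73
  Step 17: search space = 73 -> 36
  Step 18: search space = 36 -> 18
  Step 19: search space = 18 -> 9
  Step 20: search space = 9 -> 4
  Step 21: search space = 4 -> 2
  Step 22: search space = 2 -> 1
  Step 23: search space = 1 (final check)
Maximum comparisons = floor(log2(4806679)) + 1 = 22 + 1 = 23


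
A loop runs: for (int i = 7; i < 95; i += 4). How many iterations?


Loop starts at i = 7, increments by 4, stops when i >= 95.
Number of iterations = ceil((95 - 7) / 4)
= ceil(88 / 4)
= 22
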